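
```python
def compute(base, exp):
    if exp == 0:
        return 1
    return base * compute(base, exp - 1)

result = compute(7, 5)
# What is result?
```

compute(7, 5) = 7 * 7 * 7 * 7 * 7 = 16807

Answer: 16807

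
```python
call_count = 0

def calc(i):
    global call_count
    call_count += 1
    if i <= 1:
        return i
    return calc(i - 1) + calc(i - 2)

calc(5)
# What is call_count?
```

Calls(i) = 1 + Calls(i-1) + Calls(i-2); Calls(0)=Calls(1)=1. For i=5 this gives 15.

Answer: 15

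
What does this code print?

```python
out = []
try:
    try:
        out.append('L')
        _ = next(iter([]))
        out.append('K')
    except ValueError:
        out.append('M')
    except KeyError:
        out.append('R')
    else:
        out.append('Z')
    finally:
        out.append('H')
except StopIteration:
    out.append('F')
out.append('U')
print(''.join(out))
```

Execution trace: 'L' (inner try body) → 'H' (inner finally) → 'F' (outer except StopIteration) → 'U' (after the try/except). Output: LHFU

Answer: LHFU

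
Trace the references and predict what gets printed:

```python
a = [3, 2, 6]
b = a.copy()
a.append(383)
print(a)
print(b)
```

Key concept: list.copy() creates independent copy.
Step by step:
`a = [3, 2, 6]` → a = [3, 2, 6]
`b = a.copy()` → b = [3, 2, 6]
`a.append(383)` → a = [3, 2, 6, 383]
`print(a)` → prints [3, 2, 6, 383]
`print(b)` → prints [3, 2, 6]

Answer:
[3, 2, 6, 383]
[3, 2, 6]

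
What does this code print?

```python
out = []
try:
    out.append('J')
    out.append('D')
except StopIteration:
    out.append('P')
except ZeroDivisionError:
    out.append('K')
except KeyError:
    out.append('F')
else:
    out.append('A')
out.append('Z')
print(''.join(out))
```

Execution trace: 'J' (try body) → 'D' (try body, no exception) → 'A' (else) → 'Z' (after the try/except). Output: JDAZ

Answer: JDAZ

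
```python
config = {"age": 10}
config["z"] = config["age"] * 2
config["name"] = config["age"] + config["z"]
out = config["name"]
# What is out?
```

Trace:
`config = {"age": 10}` → config = {'age': 10}
`config["z"] = config["age"] * 2` → config = {'age': 10, 'z': 20}
`config["name"] = config["age"] + config["z"]` → config = {'age': 10, 'z': 20, 'name': 30}
`out = config["name"]` → out = 30
So out = 30

Answer: 30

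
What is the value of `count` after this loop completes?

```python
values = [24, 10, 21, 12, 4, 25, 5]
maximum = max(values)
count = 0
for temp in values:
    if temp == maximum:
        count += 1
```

Count of max value 25 in [24, 10, 21, 12, 4, 25, 5]
`count` takes the values: 0 → 1

Answer: 1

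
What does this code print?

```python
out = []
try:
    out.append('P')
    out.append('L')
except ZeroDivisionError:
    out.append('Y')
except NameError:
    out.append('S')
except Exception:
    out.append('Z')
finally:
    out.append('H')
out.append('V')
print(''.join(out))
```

Execution trace: 'P' (try body) → 'L' (try body, no exception) → 'H' (finally) → 'V' (after the try/except). Output: PLHV

Answer: PLHV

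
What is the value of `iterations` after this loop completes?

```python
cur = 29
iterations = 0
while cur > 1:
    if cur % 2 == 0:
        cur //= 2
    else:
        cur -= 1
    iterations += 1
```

Steps to reduce 29 to 1
`iterations` takes the values: 0 → 1 → 2 → 3 → 4 → 5 → 6 → 7

Answer: 7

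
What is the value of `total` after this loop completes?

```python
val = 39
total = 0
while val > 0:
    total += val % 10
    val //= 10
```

Sum digits of 39
`total` takes the values: 0 → 9 → 12

Answer: 12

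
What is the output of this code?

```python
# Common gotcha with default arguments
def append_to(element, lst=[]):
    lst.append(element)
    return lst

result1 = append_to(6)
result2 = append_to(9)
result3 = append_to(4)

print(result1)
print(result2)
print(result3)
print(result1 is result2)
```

Key concept: mutable default argument gotcha.
Step by step:
`result1 = append_to(6)` → result1 = [6]
`result2 = append_to(9)` → result1 = [6, 9] (same object as result2); result2 = [6, 9] (same object as result1)
`result3 = append_to(4)` → result1 = [6, 9, 4] (same object as result2, result3); result2 = [6, 9, 4] (same object as result1, result3); result3 = [6, 9, 4] (same object as result1, result2)
`print(result1)` → prints [6, 9, 4]
`print(result2)` → prints [6, 9, 4]
`print(result3)` → prints [6, 9, 4]
`print(result1 is result2)` → prints True

Answer:
[6, 9, 4]
[6, 9, 4]
[6, 9, 4]
True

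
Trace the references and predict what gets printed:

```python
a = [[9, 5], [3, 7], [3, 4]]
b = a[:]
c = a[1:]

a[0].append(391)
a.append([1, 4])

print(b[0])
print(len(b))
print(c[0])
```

Key concept: slice with nested mutation.
Step by step:
`a = [[9, 5], [3, 7], [3, 4]]` → a = [[9, 5], [3, 7], [3, 4]]
`b = a[:]` → b = [[9, 5], [3, 7], [3, 4]]
`c = a[1:]` → c = [[3, 7], [3, 4]]
`a[0].append(391)` → a = [[9, 5, 391], [3, 7], [3, 4]]; b = [[9, 5, 391], [3, 7], [3, 4]]
`a.append([1, 4])` → a = [[9, 5, 391], [3, 7], [3, 4], [1, 4]]
`print(b[0])` → prints [9, 5, 391]
`print(len(b))` → prints 3
`print(c[0])` → prints [3, 7]

Answer:
[9, 5, 391]
3
[3, 7]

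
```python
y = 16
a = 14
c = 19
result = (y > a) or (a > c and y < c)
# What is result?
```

Trace:
`y = 16` → y = 16
`a = 14` → a = 14
`c = 19` → c = 19
`result = (y > a) or (a > c and y < c)` → result = True
So result = True

Answer: True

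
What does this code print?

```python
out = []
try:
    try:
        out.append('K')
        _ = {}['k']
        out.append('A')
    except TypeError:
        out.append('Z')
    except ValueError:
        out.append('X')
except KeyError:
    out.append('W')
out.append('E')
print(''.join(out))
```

Execution trace: 'K' (try body) → 'W' (outer except KeyError) → 'E' (after the try/except). Output: KWE

Answer: KWE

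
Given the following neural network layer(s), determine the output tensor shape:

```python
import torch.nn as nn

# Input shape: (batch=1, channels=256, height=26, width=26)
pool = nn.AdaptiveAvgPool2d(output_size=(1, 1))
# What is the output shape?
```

Input: (1, 256, 26, 26) -> Output: (1, 256, 1, 1)

Answer: (1, 256, 1, 1)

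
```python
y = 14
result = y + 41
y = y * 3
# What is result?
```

Trace:
`y = 14` → y = 14
`result = y + 41` → result = 55
`y = y * 3` → y = 42
So result = 55

Answer: 55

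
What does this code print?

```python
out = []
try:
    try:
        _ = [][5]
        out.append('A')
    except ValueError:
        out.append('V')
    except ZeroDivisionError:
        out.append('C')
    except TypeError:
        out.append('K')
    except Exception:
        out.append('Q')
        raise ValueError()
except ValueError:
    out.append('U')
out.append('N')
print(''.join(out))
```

Execution trace: 'Q' (inner except Exception) → 'U' (outer except ValueError) → 'N' (after the try/except). Output: QUN

Answer: QUN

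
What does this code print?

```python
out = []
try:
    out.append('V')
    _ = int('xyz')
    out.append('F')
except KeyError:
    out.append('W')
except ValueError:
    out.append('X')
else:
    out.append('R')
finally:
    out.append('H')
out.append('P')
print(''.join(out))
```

Execution trace: 'V' (try body) → 'X' (except ValueError) → 'H' (finally) → 'P' (after the try/except). Output: VXHP

Answer: VXHP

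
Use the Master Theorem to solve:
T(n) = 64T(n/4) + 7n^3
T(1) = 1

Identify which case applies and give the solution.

a=64, b=4, f(n)=7n^3. log_4(64) = 3. Since c=3 = 3, Case 2 applies: T(n) = Θ(n^log_b(a) · log n) = O(n^3 log n).

Answer: O(n^3 log n) - Case 2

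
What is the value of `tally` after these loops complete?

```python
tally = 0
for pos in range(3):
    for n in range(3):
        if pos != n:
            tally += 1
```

3² - 3 (exclude diagonal)
`tally` takes the values: 0 → 1 → 2 → 3 → 4 → 5 → 6

Answer: 6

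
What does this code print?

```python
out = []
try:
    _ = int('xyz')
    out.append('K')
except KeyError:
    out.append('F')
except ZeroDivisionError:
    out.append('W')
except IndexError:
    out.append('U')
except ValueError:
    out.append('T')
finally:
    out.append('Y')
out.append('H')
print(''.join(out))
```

Execution trace: 'T' (except ValueError) → 'Y' (finally) → 'H' (after the try/except). Output: TYH

Answer: TYH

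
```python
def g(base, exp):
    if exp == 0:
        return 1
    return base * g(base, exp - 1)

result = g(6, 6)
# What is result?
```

g(6, 6) = 6 * 6 * 6 * 6 * 6 * 6 = 46656

Answer: 46656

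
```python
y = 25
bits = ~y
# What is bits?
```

Trace:
`y = 25` → y = 25
`bits = ~y` → bits = -26
So bits = -26

Answer: -26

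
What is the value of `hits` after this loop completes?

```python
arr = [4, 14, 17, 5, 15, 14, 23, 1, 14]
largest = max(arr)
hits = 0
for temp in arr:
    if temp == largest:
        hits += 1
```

Count of max value 23 in [4, 14, 17, 5, 15, 14, 23, 1, 14]
`hits` takes the values: 0 → 1

Answer: 1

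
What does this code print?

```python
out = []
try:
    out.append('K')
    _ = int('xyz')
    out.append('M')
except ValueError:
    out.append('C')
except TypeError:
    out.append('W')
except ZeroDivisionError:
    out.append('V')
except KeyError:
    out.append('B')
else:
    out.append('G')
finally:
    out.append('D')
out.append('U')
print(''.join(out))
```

Execution trace: 'K' (try body) → 'C' (except ValueError) → 'D' (finally) → 'U' (after the try/except). Output: KCDU

Answer: KCDU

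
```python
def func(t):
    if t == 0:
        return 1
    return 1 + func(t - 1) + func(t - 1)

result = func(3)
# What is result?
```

func(t) = 1 + 2·func(t-1), func(0)=1. Closed form: (1+1)·2^3 - 1 = 15.

Answer: 15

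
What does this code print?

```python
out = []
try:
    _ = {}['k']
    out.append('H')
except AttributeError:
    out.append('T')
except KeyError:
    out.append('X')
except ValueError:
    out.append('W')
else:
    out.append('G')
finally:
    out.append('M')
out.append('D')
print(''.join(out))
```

Execution trace: 'X' (except KeyError) → 'M' (finally) → 'D' (after the try/except). Output: XMD

Answer: XMD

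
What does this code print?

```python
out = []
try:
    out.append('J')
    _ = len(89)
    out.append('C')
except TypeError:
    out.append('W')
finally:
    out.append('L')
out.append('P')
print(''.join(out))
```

Execution trace: 'J' (try body) → 'W' (except TypeError) → 'L' (finally) → 'P' (after the try/except). Output: JWLP

Answer: JWLP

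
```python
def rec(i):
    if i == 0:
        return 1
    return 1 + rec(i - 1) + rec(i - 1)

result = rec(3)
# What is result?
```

rec(i) = 1 + 2·rec(i-1), rec(0)=1. Closed form: (1+1)·2^3 - 1 = 15.

Answer: 15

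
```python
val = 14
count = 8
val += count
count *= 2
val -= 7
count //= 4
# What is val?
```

Trace:
`val = 14` → val = 14
`count = 8` → count = 8
`val += count` → val = 22
`count *= 2` → count = 16
`val -= 7` → val = 15
`count //= 4` → count = 4
So val = 15

Answer: 15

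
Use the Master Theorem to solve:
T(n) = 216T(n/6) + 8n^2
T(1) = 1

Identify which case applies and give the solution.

a=216, b=6, f(n)=8n^2. log_6(216) = 3. Since c=2 < 3, Case 1 applies: T(n) = Θ(n^log_b(a)) = O(n^3).

Answer: O(n^3) - Case 1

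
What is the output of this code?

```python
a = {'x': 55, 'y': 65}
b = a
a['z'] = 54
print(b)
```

Key concept: dict aliasing.
Step by step:
`a = {'x': 55, 'y': 65}` → a = {'x': 55, 'y': 65}
`b = a` → b = {'x': 55, 'y': 65} (same object as a)
`a['z'] = 54` → a = {'x': 55, 'y': 65, 'z': 54} (same object as b); b = {'x': 55, 'y': 65, 'z': 54} (same object as a)
`print(b)` → prints {'x': 55, 'y': 65, 'z': 54}

Answer: {'x': 55, 'y': 65, 'z': 54}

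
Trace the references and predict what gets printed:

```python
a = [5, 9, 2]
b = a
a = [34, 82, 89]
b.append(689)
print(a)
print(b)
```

Key concept: rebinding vs mutation: a is rebound to a new list, b still points at the original.
Step by step:
`a = [5, 9, 2]` → a = [5, 9, 2]
`b = a` → b = [5, 9, 2] (same object as a)
`a = [34, 82, 89]` → a = [34, 82, 89]
`b.append(689)` → b = [5, 9, 2, 689]
`print(a)` → prints [34, 82, 89]
`print(b)` → prints [5, 9, 2, 689]

Answer:
[34, 82, 89]
[5, 9, 2, 689]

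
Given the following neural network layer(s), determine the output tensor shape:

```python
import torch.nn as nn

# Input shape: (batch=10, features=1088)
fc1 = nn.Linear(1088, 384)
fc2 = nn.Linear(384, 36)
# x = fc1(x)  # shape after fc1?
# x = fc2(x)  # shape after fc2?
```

Input: (10, 1088) -> after fc1: (10, 384) -> Output: (10, 36)

Answer: (10, 36)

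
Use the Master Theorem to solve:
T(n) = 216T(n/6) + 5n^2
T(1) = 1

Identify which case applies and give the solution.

a=216, b=6, f(n)=5n^2. log_6(216) = 3. Since c=2 < 3, Case 1 applies: T(n) = Θ(n^log_b(a)) = O(n^3).

Answer: O(n^3) - Case 1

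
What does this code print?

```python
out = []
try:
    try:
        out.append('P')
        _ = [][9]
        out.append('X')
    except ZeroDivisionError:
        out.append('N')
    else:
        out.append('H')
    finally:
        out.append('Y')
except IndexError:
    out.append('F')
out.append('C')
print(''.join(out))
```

Execution trace: 'P' (try body) → 'Y' (finally) → 'F' (outer except IndexError) → 'C' (after the try/except). Output: PYFC

Answer: PYFC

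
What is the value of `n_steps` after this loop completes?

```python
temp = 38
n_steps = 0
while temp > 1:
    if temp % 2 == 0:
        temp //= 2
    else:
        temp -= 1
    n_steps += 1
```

Steps to reduce 38 to 1
`n_steps` takes the values: 0 → 1 → 2 → 3 → 4 → 5 → 6 → 7

Answer: 7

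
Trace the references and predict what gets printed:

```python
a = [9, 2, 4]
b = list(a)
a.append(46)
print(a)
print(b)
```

Key concept: list() constructor creates copy.
Step by step:
`a = [9, 2, 4]` → a = [9, 2, 4]
`b = list(a)` → b = [9, 2, 4]
`a.append(46)` → a = [9, 2, 4, 46]
`print(a)` → prints [9, 2, 4, 46]
`print(b)` → prints [9, 2, 4]

Answer:
[9, 2, 4, 46]
[9, 2, 4]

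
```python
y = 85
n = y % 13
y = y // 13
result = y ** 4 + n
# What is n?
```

Trace:
`y = 85` → y = 85
`n = y % 13` → n = 7
`y = y // 13` → y = 6
`result = y ** 4 + n` → result = 1303
So n = 7

Answer: 7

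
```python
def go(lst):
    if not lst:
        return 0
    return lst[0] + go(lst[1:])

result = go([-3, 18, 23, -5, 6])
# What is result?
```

(-3) + 18 + 23 + (-5) + 6 + 0 = 39

Answer: 39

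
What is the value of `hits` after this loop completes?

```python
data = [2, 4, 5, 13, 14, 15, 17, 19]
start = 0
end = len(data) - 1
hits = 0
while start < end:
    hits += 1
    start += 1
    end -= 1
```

Iterations until pointers meet (list length 8)
`hits` takes the values: 0 → 1 → 2 → 3 → 4

Answer: 4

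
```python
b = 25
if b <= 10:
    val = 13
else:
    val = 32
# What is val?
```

Trace:
`b = 25` → b = 25
`if b <= 10: ...` → b <= 10 is False, take else branch → val = 32
So val = 32

Answer: 32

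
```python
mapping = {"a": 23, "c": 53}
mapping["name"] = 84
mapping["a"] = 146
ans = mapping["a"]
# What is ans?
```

Trace:
`mapping = {"a": 23, "c": 53}` → mapping = {'a': 23, 'c': 53}
`mapping["name"] = 84` → mapping = {'a': 23, 'c': 53, 'name': 84}
`mapping["a"] = 146` → mapping = {'a': 146, 'c': 53, 'name': 84}
`ans = mapping["a"]` → ans = 146
So ans = 146

Answer: 146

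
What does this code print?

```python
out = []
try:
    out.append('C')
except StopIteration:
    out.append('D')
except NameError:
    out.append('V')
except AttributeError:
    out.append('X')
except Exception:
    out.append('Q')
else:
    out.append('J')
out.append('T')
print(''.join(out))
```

Execution trace: 'C' (try body, no exception) → 'J' (else) → 'T' (after the try/except). Output: CJT

Answer: CJT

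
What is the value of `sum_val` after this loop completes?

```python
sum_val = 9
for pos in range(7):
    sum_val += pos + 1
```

Start at 9, add 1 to 7 = 37
`sum_val` takes the values: 9 → 10 → 12 → 15 → 19 → 24 → 30 → 37

Answer: 37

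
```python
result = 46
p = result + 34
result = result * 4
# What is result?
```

Trace:
`result = 46` → result = 46
`p = result + 34` → p = 80
`result = result * 4` → result = 184
So result = 184

Answer: 184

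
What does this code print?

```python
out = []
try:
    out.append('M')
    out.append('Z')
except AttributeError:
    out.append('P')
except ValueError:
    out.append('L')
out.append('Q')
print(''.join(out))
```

Execution trace: 'M' (try body) → 'Z' (try body, no exception) → 'Q' (after the try/except). Output: MZQ

Answer: MZQ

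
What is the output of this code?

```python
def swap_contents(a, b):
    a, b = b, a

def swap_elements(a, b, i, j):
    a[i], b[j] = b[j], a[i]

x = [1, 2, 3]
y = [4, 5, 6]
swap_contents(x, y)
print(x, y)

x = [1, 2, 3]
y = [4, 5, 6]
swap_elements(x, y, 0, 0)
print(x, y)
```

Key concept: parameter rebinding vs mutation.
Step by step:
`x = [1, 2, 3]` → x = [1, 2, 3]
`y = [4, 5, 6]` → y = [4, 5, 6]
`swap_contents(x, y)` → no visible change to tracked variables
`print(x, y)` → prints [1, 2, 3] [4, 5, 6]
`x = [1, 2, 3]` → x = [1, 2, 3]
`y = [4, 5, 6]` → y = [4, 5, 6]
`swap_elements(x, y, 0, 0)` → x = [4, 2, 3]; y = [1, 5, 6]
`print(x, y)` → prints [4, 2, 3] [1, 5, 6]

Answer:
[1, 2, 3] [4, 5, 6]
[4, 2, 3] [1, 5, 6]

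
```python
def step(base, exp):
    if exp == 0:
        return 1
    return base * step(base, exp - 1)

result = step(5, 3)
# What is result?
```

step(5, 3) = 5 * 5 * 5 = 125

Answer: 125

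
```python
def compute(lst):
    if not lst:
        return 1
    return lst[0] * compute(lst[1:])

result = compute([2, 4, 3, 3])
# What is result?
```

Product over [2, 4, 3, 3] = 2 * 4 * 3 * 3 = 72

Answer: 72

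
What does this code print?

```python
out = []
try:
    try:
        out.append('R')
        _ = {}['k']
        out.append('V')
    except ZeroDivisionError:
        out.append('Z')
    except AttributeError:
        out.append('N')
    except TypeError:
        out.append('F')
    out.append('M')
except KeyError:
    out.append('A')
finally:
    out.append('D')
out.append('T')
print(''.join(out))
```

Execution trace: 'R' (inner try body) → 'A' (except KeyError) → 'D' (finally) → 'T' (after the try/except). Output: RADT

Answer: RADT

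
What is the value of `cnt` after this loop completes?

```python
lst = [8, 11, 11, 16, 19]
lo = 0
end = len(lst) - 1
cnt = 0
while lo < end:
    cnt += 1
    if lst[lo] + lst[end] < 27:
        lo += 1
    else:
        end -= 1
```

Steps to find pair summing to 27
`cnt` takes the values: 0 → 1 → 2 → 3 → 4

Answer: 4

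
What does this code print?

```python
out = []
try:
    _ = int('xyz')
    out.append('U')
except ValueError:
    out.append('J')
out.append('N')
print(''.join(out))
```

Execution trace: 'J' (except ValueError) → 'N' (after the try/except). Output: JN

Answer: JN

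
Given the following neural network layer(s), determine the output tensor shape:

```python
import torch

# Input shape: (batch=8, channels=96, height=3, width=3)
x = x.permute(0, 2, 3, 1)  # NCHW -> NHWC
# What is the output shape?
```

Input: (8, 96, 3, 3) -> Output: (8, 3, 3, 96)

Answer: (8, 3, 3, 96)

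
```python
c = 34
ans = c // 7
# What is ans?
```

Trace:
`c = 34` → c = 34
`ans = c // 7` → ans = 4
So ans = 4

Answer: 4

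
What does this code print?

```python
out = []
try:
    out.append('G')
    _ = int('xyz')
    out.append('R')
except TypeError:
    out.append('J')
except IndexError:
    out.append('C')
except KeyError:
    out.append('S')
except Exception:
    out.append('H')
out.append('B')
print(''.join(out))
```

Execution trace: 'G' (try body) → 'H' (except Exception) → 'B' (after the try/except). Output: GHB

Answer: GHB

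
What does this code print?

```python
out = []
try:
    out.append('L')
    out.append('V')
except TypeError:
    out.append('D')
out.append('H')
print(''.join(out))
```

Execution trace: 'L' (try body) → 'V' (try body, no exception) → 'H' (after the try/except). Output: LVH

Answer: LVH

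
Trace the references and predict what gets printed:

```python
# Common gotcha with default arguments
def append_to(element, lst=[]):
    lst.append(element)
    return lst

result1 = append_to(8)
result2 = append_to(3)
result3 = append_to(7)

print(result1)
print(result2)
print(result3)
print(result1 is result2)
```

Key concept: mutable default argument gotcha.
Step by step:
`result1 = append_to(8)` → result1 = [8]
`result2 = append_to(3)` → result1 = [8, 3] (same object as result2); result2 = [8, 3] (same object as result1)
`result3 = append_to(7)` → result1 = [8, 3, 7] (same object as result2, result3); result2 = [8, 3, 7] (same object as result1, result3); result3 = [8, 3, 7] (same object as result1, result2)
`print(result1)` → prints [8, 3, 7]
`print(result2)` → prints [8, 3, 7]
`print(result3)` → prints [8, 3, 7]
`print(result1 is result2)` → prints True

Answer:
[8, 3, 7]
[8, 3, 7]
[8, 3, 7]
True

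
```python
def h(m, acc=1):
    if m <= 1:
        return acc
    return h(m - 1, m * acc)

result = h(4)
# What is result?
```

Accumulator trace (n, acc): (4, 1) -> (3, 4) -> (2, 12) -> (1, 24) -> return 24

Answer: 24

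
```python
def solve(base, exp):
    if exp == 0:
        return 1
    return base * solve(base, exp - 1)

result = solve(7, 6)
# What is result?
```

solve(7, 6) = 7 * 7 * 7 * 7 * 7 * 7 = 117649

Answer: 117649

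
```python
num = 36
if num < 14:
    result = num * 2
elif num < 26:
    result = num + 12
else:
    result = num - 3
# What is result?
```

Trace:
`num = 36` → num = 36
`if num < 14: ...` → num < 14 is False, num < 26 is False, take else branch → result = 33
So result = 33

Answer: 33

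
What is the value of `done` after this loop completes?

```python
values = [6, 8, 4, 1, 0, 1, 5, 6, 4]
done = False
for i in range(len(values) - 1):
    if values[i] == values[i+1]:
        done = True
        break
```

Check consecutive duplicates in [6, 8, 4, 1, 0, 1, 5, 6, 4]
`done` takes the values: False

Answer: False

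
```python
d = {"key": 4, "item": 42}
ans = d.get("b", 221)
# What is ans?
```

Trace:
`d = {"key": 4, "item": 42}` → d = {'key': 4, 'item': 42}
`ans = d.get("b", 221)` → ans = 221
So ans = 221

Answer: 221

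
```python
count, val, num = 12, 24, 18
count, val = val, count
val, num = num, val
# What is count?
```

Trace:
`count, val, num = 12, 24, 18` → count = 12; val = 24; num = 18
`count, val = val, count` → count = 24; val = 12
`val, num = num, val` → val = 18; num = 12
So count = 24

Answer: 24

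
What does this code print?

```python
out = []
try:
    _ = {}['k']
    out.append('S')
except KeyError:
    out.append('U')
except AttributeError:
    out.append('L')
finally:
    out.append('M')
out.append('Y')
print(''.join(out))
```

Execution trace: 'U' (except KeyError) → 'M' (finally) → 'Y' (after the try/except). Output: UMY

Answer: UMY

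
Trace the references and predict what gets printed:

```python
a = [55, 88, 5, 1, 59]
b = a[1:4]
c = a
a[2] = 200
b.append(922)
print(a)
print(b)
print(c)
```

Key concept: slice vs alias.
Step by step:
`a = [55, 88, 5, 1, 59]` → a = [55, 88, 5, 1, 59]
`b = a[1:4]` → b = [88, 5, 1]
`c = a` → c = [55, 88, 5, 1, 59] (same object as a)
`a[2] = 200` → a = [55, 88, 200, 1, 59] (same object as c); c = [55, 88, 200, 1, 59] (same object as a)
`b.append(922)` → b = [88, 5, 1, 922]
`print(a)` → prints [55, 88, 200, 1, 59]
`print(b)` → prints [88, 5, 1, 922]
`print(c)` → prints [55, 88, 200, 1, 59]

Answer:
[55, 88, 200, 1, 59]
[88, 5, 1, 922]
[55, 88, 200, 1, 59]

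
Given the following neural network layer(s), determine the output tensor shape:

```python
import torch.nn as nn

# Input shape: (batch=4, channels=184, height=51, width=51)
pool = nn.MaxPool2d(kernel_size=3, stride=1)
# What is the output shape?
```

Input: (4, 184, 51, 51) -> Output: (4, 184, 49, 49)

Answer: (4, 184, 49, 49)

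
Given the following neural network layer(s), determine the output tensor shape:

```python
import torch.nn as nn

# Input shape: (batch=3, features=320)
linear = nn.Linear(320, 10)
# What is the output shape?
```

Input: (3, 320) -> Output: (3, 10)

Answer: (3, 10)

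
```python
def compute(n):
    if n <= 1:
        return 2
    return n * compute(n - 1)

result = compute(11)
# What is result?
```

compute(11) = 11 * 10 * 9 * 8 * 7 * 6 * 5 * 4 * 3 * 2 * 2 = 79833600

Answer: 79833600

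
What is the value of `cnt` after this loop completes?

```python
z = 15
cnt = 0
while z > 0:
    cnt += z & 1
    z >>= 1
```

Count set bits in 15 (binary: 0b1111)
`cnt` takes the values: 0 → 1 → 2 → 3 → 4

Answer: 4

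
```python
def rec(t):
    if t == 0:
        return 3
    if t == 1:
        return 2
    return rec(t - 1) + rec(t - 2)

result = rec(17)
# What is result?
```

Build up from base cases: rec(0)=3, rec(1)=2, rec(2)=5, rec(3)=7, rec(4)=12, rec(5)=19, rec(6)=31, ..., rec(17)=6155

Answer: 6155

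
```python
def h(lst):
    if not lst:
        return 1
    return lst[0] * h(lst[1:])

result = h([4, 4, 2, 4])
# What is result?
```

Product over [4, 4, 2, 4] = 4 * 4 * 2 * 4 = 128

Answer: 128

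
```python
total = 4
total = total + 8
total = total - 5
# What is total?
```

Trace:
`total = 4` → total = 4
`total = total + 8` → total = 12
`total = total - 5` → total = 7
So total = 7

Answer: 7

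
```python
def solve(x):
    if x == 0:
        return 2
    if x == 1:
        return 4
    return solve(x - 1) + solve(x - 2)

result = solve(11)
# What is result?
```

Build up from base cases: solve(0)=2, solve(1)=4, solve(2)=6, solve(3)=10, solve(4)=16, solve(5)=26, solve(6)=42, ..., solve(11)=466

Answer: 466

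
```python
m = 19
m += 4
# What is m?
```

Trace:
`m = 19` → m = 19
`m += 4` → m = 23
So m = 23

Answer: 23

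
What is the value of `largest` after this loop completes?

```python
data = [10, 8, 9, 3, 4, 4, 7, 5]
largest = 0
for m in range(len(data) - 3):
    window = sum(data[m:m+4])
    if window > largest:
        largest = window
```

Max sum of 4-element window in [10, 8, 9, 3, 4, 4, 7, 5]
`largest` takes the values: 0 → 30

Answer: 30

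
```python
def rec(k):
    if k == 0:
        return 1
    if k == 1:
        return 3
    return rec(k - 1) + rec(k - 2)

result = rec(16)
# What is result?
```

Build up from base cases: rec(0)=1, rec(1)=3, rec(2)=4, rec(3)=7, rec(4)=11, rec(5)=18, rec(6)=29, ..., rec(16)=3571

Answer: 3571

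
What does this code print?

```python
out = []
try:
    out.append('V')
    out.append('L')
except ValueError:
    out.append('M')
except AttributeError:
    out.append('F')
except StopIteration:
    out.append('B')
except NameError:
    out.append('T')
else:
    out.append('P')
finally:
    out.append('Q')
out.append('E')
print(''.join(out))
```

Execution trace: 'V' (try body) → 'L' (try body, no exception) → 'P' (else) → 'Q' (finally) → 'E' (after the try/except). Output: VLPQE

Answer: VLPQE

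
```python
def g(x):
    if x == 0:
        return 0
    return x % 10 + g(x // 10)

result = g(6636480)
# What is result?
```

Sum of digits of 6636480: 0 + 8 + 4 + 6 + 3 + 6 + 6 = 33

Answer: 33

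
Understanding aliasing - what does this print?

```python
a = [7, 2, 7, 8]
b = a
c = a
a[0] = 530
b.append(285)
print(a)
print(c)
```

Key concept: multiple aliases.
Step by step:
`a = [7, 2, 7, 8]` → a = [7, 2, 7, 8]
`b = a` → b = [7, 2, 7, 8] (same object as a)
`c = a` → c = [7, 2, 7, 8] (same object as a, b)
`a[0] = 530` → a = [530, 2, 7, 8] (same object as b, c); b = [530, 2, 7, 8] (same object as a, c); c = [530, 2, 7, 8] (same object as a, b)
`b.append(285)` → a = [530, 2, 7, 8, 285] (same object as b, c); b = [530, 2, 7, 8, 285] (same object as a, c); c = [530, 2, 7, 8, 285] (same object as a, b)
`print(a)` → prints [530, 2, 7, 8, 285]
`print(c)` → prints [530, 2, 7, 8, 285]

Answer:
[530, 2, 7, 8, 285]
[530, 2, 7, 8, 285]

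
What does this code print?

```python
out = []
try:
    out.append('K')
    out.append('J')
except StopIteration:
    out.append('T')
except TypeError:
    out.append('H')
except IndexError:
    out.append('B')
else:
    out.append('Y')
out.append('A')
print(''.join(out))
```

Execution trace: 'K' (try body) → 'J' (try body, no exception) → 'Y' (else) → 'A' (after the try/except). Output: KJYA

Answer: KJYA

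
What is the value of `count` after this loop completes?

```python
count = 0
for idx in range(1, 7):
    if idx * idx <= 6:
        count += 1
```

Count numbers where idx² ≤ 6
`count` takes the values: 0 → 1 → 2

Answer: 2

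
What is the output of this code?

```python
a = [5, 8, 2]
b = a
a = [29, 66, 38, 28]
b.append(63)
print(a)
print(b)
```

Key concept: rebinding vs mutation: a is rebound to a new list, b still points at the original.
Step by step:
`a = [5, 8, 2]` → a = [5, 8, 2]
`b = a` → b = [5, 8, 2] (same object as a)
`a = [29, 66, 38, 28]` → a = [29, 66, 38, 28]
`b.append(63)` → b = [5, 8, 2, 63]
`print(a)` → prints [29, 66, 38, 28]
`print(b)` → prints [5, 8, 2, 63]

Answer:
[29, 66, 38, 28]
[5, 8, 2, 63]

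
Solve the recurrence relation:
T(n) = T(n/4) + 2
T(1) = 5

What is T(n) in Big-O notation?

Each step divides n by 4 and adds 2. After log_4(n) steps we reach T(1)=5. So T(n) = 2·log_4(n) + 5 = O(log n).

Answer: O(log n)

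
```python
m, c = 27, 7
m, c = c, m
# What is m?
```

Trace:
`m, c = 27, 7` → m = 27; c = 7
`m, c = c, m` → m = 7; c = 27
So m = 7

Answer: 7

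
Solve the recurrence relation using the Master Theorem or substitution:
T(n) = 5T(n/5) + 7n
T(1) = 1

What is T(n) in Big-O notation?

By Master Theorem: a=5, b=5, f(n)=7n. Since log_5(5) = 1 and f(n) = Θ(n^1), Case 2 applies. T(n) = O(n log n).

Answer: O(n log n)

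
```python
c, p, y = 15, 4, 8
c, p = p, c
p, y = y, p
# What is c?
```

Trace:
`c, p, y = 15, 4, 8` → c = 15; p = 4; y = 8
`c, p = p, c` → c = 4; p = 15
`p, y = y, p` → p = 8; y = 15
So c = 4

Answer: 4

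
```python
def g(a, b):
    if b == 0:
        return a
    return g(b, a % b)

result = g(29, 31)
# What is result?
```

g(29, 31) -> g(31, 29) -> g(29, 2) -> g(2, 1) -> g(1, 0) -> 1

Answer: 1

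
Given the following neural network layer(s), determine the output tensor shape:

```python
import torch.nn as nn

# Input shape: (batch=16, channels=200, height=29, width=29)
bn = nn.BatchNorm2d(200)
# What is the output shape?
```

Input: (16, 200, 29, 29) -> Output: (16, 200, 29, 29)

Answer: (16, 200, 29, 29)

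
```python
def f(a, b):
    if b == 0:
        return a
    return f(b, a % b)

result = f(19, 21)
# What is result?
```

f(19, 21) -> f(21, 19) -> f(19, 2) -> f(2, 1) -> f(1, 0) -> 1

Answer: 1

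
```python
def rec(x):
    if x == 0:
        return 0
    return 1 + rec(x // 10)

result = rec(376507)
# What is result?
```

Count of digits of 376507: 6

Answer: 6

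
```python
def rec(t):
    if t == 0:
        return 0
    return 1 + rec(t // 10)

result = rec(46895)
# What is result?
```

Count of digits of 46895: 5

Answer: 5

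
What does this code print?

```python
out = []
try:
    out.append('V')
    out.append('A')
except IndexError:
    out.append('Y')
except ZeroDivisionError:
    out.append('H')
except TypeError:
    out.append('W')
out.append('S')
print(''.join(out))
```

Execution trace: 'V' (try body) → 'A' (try body, no exception) → 'S' (after the try/except). Output: VAS

Answer: VAS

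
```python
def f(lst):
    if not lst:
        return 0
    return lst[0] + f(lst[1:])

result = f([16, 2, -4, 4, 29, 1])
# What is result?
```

16 + 2 + (-4) + 4 + 29 + 1 + 0 = 48

Answer: 48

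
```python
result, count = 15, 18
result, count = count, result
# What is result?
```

Trace:
`result, count = 15, 18` → result = 15; count = 18
`result, count = count, result` → result = 18; count = 15
So result = 18

Answer: 18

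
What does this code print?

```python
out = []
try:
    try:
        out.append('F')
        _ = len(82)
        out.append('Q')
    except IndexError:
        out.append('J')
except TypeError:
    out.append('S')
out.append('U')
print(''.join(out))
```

Execution trace: 'F' (try body) → 'S' (outer except TypeError) → 'U' (after the try/except). Output: FSU

Answer: FSU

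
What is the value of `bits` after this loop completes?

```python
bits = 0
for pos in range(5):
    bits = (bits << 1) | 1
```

Build 5 consecutive 1-bits: 0b11111
`bits` takes the values: 0 → 1 → 3 → 7 → 15 → 31

Answer: 31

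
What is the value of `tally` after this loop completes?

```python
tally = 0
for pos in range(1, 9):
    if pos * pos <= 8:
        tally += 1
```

Count numbers where pos² ≤ 8
`tally` takes the values: 0 → 1 → 2

Answer: 2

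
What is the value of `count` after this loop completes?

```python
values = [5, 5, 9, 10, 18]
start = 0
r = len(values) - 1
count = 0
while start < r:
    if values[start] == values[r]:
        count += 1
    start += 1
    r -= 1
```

Count matching pairs from ends
`count` takes the values: 0

Answer: 0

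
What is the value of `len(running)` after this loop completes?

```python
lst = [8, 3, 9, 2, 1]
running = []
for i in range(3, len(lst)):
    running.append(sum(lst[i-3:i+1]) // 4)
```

Number of 4-element averages
`running` takes the values: [] → [5] → [5, 3]
So `len(running)` = 2

Answer: 2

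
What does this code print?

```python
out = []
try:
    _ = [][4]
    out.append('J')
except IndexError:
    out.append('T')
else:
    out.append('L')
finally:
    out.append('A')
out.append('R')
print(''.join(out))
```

Execution trace: 'T' (except IndexError) → 'A' (finally) → 'R' (after the try/except). Output: TAR

Answer: TAR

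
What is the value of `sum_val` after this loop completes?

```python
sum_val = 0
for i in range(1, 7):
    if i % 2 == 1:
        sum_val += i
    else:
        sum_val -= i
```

Add odd, subtract even
`sum_val` takes the values: 0 → 1 → -1 → 2 → -2 → 3 → -3

Answer: -3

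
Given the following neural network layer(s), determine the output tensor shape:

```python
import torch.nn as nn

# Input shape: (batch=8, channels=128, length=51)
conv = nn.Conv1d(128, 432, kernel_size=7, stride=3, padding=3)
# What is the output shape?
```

Input: (8, 128, 51) -> Output: (8, 432, 17)

Answer: (8, 432, 17)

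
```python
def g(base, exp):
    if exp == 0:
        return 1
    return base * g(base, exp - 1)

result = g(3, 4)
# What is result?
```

g(3, 4) = 3 * 3 * 3 * 3 = 81

Answer: 81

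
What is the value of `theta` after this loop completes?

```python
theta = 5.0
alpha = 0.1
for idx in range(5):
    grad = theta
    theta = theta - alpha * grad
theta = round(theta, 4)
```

Gradient descent: w = 5.0 * (1 - 0.1)^5
`theta` takes the values: 5.0 → 4.5 → 4.05 → 3.645 → 3.2805 → 2.95245 → 2.9524

Answer: 2.9524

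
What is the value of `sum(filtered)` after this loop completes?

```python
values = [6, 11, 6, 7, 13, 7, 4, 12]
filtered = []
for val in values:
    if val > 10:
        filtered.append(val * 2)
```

Sum of doubled values > 10
`filtered` takes the values: [] → [22] → [22, 26] → [22, 26, 24]
So `sum(filtered)` = 72

Answer: 72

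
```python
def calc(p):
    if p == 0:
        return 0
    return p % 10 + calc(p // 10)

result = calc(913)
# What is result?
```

Sum of digits of 913: 3 + 1 + 9 = 13

Answer: 13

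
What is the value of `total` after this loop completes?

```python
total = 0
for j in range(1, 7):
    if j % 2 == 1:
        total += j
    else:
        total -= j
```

Add odd, subtract even
`total` takes the values: 0 → 1 → -1 → 2 → -2 → 3 → -3

Answer: -3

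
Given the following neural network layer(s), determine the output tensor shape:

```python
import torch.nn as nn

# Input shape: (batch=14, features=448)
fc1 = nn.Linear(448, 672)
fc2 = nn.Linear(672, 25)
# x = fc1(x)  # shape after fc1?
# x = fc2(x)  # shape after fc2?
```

Input: (14, 448) -> after fc1: (14, 672) -> Output: (14, 25)

Answer: (14, 25)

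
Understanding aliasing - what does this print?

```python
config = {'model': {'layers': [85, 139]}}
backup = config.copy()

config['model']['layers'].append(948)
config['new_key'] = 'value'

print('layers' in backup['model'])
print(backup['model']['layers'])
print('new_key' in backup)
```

Key concept: shallow copy gotcha with nested dict.
Step by step:
`config = {'model': {'layers': [85, 139]}}` → config = {'model': {'layers': [85, 139]}}
`backup = config.copy()` → backup = {'model': {'layers': [85, 139]}}
`config['model']['layers'].append(948)` → config = {'model': {'layers': [85, 139, 948]}}; backup = {'model': {'layers': [85, 139, 948]}}
`config['new_key'] = 'value'` → config = {'model': {'layers': [85, 139, 948]}, 'new_key': 'value'}
`print('layers' in backup['model'])` → prints True
`print(backup['model']['layers'])` → prints [85, 139, 948]
`print('new_key' in backup)` → prints False

Answer:
True
[85, 139, 948]
False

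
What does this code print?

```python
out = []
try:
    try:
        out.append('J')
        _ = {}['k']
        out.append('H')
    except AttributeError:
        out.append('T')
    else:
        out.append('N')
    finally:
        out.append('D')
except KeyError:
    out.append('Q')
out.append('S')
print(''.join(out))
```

Execution trace: 'J' (try body) → 'D' (finally) → 'Q' (outer except KeyError) → 'S' (after the try/except). Output: JDQS

Answer: JDQS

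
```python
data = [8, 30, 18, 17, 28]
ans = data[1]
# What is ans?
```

Trace:
`data = [8, 30, 18, 17, 28]` → data = [8, 30, 18, 17, 28]
`ans = data[1]` → ans = 30
So ans = 30

Answer: 30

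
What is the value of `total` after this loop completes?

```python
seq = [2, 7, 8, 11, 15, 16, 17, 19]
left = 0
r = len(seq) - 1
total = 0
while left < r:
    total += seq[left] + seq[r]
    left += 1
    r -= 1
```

Sum of pairs from ends
`total` takes the values: 0 → 21 → 45 → 69 → 95

Answer: 95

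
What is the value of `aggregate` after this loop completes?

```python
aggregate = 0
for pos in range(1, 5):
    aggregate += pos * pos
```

Sum of squares 1² to 4² = 30
`aggregate` takes the values: 0 → 1 → 5 → 14 → 30

Answer: 30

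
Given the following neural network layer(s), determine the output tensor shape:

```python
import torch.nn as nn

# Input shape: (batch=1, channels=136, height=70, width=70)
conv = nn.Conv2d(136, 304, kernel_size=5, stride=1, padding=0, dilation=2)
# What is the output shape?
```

Input: (1, 136, 70, 70) -> Output: (1, 304, 62, 62)

Answer: (1, 304, 62, 62)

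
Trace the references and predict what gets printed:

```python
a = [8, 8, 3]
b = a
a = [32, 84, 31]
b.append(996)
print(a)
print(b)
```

Key concept: rebinding vs mutation: a is rebound to a new list, b still points at the original.
Step by step:
`a = [8, 8, 3]` → a = [8, 8, 3]
`b = a` → b = [8, 8, 3] (same object as a)
`a = [32, 84, 31]` → a = [32, 84, 31]
`b.append(996)` → b = [8, 8, 3, 996]
`print(a)` → prints [32, 84, 31]
`print(b)` → prints [8, 8, 3, 996]

Answer:
[32, 84, 31]
[8, 8, 3, 996]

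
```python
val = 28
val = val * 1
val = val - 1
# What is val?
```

Trace:
`val = 28` → val = 28
`val = val * 1` → val = 28
`val = val - 1` → val = 27
So val = 27

Answer: 27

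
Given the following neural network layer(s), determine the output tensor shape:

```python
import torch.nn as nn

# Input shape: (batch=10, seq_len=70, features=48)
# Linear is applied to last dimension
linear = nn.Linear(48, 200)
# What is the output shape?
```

Input: (10, 70, 48) -> Output: (10, 70, 200)

Answer: (10, 70, 200)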